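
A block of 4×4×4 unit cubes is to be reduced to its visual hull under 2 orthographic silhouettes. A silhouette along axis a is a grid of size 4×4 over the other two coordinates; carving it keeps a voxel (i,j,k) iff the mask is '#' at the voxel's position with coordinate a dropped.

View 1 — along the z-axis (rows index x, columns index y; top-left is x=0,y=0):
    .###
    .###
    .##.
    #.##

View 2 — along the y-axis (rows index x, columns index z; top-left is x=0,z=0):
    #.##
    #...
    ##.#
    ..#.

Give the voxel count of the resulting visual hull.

remaining voxels: 21

full grid |V| = 64
step 1: project along z, AND mask (11/16) → |grid| = 44
step 2: project along y, AND mask (8/16) → |grid| = 21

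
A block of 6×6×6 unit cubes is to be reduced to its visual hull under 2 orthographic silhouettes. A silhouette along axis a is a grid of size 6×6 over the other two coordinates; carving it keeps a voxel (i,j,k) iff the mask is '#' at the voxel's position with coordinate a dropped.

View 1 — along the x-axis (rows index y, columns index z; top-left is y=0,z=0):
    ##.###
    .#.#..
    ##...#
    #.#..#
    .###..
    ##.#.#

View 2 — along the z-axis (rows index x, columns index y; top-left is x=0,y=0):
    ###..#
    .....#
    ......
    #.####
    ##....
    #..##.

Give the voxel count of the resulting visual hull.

start: 6×6×6 = 216 voxels
step 1: project along x, AND mask (20/36) → |grid| = 120
step 2: project along z, AND mask (15/36) → |grid| = 54

|visual hull| = 54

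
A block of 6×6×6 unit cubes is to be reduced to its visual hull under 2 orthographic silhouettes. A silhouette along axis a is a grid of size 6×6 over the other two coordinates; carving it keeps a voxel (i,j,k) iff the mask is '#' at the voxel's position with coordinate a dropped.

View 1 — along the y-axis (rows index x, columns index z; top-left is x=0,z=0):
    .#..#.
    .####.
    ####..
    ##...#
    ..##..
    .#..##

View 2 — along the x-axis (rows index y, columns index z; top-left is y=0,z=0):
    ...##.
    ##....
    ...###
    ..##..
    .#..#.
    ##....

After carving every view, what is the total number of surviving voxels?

initial block: 6^3 = 216
after view 1 [y-axis, 18 of 36 cells solid] → remaining = 108
after view 2 [x-axis, 13 of 36 cells solid] → remaining = 42

42 voxels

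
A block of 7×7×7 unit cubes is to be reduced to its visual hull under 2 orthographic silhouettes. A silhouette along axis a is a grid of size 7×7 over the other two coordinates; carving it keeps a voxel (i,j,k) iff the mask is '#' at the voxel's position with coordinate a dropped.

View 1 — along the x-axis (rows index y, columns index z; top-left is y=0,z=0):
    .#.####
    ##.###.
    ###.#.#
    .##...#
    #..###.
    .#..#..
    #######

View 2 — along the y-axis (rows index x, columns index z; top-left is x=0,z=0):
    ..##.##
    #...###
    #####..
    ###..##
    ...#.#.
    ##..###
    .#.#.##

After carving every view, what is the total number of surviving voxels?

initial block: 7^3 = 343
V1 x: intersect with YZ mask (31 set) -- 217 left
V2 y: intersect with XZ mask (29 set) -- 127 left

127 voxels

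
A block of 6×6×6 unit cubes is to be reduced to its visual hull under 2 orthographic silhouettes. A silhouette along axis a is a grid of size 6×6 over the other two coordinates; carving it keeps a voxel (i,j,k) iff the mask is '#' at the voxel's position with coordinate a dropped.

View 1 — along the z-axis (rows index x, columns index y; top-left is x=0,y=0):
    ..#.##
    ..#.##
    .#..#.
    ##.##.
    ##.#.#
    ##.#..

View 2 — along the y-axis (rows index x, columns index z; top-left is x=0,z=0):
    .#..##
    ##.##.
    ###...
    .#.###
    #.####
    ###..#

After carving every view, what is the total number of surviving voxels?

75 voxels

before carving: 216 voxels (6×6×6)
after view 1 [z-axis, 19 of 36 cells solid] → remaining = 114
after view 2 [y-axis, 23 of 36 cells solid] → remaining = 75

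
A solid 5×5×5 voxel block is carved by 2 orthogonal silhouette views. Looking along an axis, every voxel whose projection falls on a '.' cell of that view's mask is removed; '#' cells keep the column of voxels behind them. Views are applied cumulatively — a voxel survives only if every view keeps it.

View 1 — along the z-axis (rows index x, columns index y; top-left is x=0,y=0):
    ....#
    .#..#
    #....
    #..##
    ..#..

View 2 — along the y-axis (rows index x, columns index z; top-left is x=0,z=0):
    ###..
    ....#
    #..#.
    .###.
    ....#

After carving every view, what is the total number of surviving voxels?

start: 5×5×5 = 125 voxels
[1] z-view keeps 8 columns → grid now 40
[2] y-view keeps 10 columns → grid now 17

17 voxels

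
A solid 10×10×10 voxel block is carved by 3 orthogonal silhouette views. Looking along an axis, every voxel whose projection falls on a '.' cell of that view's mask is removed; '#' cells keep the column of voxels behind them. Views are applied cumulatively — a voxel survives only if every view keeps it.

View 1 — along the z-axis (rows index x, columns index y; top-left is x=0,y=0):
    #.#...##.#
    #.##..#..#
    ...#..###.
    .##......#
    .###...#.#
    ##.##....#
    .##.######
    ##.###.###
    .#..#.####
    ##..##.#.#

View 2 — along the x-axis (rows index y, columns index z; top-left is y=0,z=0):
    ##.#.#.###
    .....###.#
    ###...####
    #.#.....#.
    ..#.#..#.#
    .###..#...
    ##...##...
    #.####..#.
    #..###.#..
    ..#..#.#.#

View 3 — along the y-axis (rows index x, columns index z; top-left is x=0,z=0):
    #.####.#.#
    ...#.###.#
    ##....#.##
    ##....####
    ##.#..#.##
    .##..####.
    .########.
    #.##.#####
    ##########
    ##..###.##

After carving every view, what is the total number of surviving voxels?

full grid |V| = 1000
carve view 1 (along z, XY-mask fill 55/100): 550 voxels remain
carve view 2 (along x, YZ-mask fill 48/100): 263 voxels remain
carve view 3 (along y, XZ-mask fill 68/100): 185 voxels remain

voxel count = 185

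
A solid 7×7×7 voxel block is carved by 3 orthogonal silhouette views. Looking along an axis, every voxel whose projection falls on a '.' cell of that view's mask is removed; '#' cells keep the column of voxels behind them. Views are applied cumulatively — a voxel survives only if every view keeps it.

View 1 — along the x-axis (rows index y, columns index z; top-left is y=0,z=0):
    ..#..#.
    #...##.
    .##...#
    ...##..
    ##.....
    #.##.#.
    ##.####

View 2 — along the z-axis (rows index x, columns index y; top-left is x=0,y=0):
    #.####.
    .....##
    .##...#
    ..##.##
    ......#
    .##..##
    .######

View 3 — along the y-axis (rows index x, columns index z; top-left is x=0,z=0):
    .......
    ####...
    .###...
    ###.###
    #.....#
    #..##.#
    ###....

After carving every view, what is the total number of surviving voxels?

initial block: 7^3 = 343
carve view 1 (along x, YZ-mask fill 22/49): 154 voxels remain
carve view 2 (along z, XY-mask fill 25/49): 92 voxels remain
carve view 3 (along y, XZ-mask fill 22/49): 42 voxels remain

|visual hull| = 42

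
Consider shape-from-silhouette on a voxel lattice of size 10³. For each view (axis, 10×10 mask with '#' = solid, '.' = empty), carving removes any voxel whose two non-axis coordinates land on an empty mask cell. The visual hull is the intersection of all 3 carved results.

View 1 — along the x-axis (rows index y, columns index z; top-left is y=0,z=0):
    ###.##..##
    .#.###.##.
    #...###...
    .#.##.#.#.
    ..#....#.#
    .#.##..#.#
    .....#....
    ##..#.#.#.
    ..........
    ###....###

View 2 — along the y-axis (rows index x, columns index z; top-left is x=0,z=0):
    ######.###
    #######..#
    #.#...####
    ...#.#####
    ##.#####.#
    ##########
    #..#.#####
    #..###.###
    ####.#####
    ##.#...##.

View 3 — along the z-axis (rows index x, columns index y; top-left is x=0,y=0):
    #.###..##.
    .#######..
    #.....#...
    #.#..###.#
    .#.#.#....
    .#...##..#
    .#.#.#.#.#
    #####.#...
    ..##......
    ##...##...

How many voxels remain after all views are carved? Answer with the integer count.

full grid |V| = 1000
after view 1 [x-axis, 42 of 100 cells solid] → remaining = 420
after view 2 [y-axis, 75 of 100 cells solid] → remaining = 309
after view 3 [z-axis, 45 of 100 cells solid] → remaining = 147

147 voxels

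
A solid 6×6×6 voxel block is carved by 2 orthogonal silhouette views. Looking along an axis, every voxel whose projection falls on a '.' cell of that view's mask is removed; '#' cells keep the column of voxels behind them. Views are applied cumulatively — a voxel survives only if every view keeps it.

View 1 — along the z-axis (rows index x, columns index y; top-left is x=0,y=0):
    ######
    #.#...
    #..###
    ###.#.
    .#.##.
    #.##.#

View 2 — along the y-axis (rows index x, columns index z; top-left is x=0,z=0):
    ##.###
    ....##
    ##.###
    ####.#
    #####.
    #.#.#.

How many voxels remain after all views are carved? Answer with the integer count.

voxel count = 101

full grid |V| = 216
V1 z: intersect with XY mask (23 set) -- 138 left
V2 y: intersect with XZ mask (25 set) -- 101 left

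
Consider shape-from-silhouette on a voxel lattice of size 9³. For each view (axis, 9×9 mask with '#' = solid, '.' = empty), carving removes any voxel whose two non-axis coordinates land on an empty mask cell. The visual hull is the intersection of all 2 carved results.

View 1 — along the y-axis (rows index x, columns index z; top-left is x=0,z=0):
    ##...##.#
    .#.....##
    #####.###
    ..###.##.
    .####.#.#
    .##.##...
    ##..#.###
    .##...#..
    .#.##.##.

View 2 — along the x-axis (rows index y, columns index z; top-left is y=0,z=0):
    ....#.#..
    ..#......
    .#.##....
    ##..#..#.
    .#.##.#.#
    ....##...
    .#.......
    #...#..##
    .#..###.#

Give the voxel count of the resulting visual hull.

before carving: 729 voxels (9×9×9)
after view 1 [y-axis, 45 of 81 cells solid] → remaining = 405
after view 2 [x-axis, 27 of 81 cells solid] → remaining = 151

|visual hull| = 151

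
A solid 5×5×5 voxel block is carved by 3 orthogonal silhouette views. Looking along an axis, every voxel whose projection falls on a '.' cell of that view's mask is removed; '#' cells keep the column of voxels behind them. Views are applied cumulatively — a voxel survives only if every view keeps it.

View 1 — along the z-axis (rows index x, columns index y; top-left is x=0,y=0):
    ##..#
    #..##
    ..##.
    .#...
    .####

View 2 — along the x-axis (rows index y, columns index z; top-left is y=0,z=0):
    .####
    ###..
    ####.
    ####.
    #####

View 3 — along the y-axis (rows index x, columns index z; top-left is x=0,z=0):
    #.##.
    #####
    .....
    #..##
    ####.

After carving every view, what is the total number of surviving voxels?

start: 5×5×5 = 125 voxels
  1. axis=2 (XY plane), |mask|=13  ⇒  voxels=65
  2. axis=0 (YZ plane), |mask|=20  ⇒  voxels=52
  3. axis=1 (XZ plane), |mask|=15  ⇒  voxels=36

|visual hull| = 36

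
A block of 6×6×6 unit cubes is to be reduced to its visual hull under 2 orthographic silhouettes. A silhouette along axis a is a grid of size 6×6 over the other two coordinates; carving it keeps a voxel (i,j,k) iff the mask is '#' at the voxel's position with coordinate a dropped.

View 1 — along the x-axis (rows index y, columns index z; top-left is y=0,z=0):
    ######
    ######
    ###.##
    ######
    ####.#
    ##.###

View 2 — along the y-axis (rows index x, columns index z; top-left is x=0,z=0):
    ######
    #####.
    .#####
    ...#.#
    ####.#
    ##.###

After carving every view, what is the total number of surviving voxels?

voxel count = 154

initial block: 6^3 = 216
step 1: project along x, AND mask (33/36) → |grid| = 198
step 2: project along y, AND mask (28/36) → |grid| = 154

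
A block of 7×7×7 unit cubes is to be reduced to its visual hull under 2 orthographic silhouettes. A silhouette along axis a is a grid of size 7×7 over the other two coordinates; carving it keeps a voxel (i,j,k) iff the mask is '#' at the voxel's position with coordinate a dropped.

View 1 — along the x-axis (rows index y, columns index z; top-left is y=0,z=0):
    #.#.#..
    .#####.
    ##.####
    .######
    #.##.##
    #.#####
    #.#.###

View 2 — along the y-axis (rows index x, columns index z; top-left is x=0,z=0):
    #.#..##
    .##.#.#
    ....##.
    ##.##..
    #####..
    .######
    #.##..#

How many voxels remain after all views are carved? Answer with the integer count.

remaining voxels: 150

full grid |V| = 343
carve view 1 (along x, YZ-mask fill 36/49): 252 voxels remain
carve view 2 (along y, XZ-mask fill 29/49): 150 voxels remain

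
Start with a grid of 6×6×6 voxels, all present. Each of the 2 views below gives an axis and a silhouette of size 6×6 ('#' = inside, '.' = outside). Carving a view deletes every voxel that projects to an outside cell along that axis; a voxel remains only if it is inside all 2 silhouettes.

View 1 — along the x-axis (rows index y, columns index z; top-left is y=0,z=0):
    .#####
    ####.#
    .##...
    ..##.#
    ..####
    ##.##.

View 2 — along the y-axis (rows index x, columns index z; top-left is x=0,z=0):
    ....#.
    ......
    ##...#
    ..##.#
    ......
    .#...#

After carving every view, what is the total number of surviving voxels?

35 voxels

full grid |V| = 216
carve view 1 (along x, YZ-mask fill 23/36): 138 voxels remain
carve view 2 (along y, XZ-mask fill 9/36): 35 voxels remain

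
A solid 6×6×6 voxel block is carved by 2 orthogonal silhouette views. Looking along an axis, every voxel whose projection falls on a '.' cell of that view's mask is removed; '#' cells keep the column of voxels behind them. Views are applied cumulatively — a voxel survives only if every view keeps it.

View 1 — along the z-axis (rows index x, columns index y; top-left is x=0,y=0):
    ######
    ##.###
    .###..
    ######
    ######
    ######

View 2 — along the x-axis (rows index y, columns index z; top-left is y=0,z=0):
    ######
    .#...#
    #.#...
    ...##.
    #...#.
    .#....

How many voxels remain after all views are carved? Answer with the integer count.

before carving: 216 voxels (6×6×6)
  1. axis=2 (XY plane), |mask|=32  ⇒  voxels=192
  2. axis=0 (YZ plane), |mask|=15  ⇒  voxels=79

voxel count = 79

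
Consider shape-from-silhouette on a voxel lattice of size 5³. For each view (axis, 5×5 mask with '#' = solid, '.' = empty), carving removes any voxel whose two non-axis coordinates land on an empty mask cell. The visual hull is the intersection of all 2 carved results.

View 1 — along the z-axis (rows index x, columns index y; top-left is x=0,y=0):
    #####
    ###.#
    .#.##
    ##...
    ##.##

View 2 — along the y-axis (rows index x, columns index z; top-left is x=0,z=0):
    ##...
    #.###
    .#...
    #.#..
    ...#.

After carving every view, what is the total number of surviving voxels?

remaining voxels: 37

full grid |V| = 125
[1] z-view keeps 18 columns → grid now 90
[2] y-view keeps 10 columns → grid now 37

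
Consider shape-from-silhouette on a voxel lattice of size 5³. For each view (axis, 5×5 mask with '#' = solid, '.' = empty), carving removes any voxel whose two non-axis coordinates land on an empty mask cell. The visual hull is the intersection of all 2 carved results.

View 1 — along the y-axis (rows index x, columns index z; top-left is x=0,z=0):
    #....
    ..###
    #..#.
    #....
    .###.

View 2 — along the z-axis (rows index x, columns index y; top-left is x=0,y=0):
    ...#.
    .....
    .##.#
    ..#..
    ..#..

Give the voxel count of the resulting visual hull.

|visual hull| = 11

before carving: 125 voxels (5×5×5)
[1] y-view keeps 10 columns → grid now 50
[2] z-view keeps 6 columns → grid now 11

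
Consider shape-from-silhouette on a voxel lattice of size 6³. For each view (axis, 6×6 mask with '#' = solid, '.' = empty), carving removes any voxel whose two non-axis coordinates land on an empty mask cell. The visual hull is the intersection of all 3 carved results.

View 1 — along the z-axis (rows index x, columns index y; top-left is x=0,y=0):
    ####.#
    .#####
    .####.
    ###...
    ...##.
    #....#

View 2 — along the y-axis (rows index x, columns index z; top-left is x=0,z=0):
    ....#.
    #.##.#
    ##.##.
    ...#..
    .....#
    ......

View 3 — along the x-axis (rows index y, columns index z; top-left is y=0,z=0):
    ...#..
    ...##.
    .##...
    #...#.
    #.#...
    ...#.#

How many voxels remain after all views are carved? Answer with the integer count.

17 voxels

start: 6×6×6 = 216 voxels
  1. axis=2 (XY plane), |mask|=21  ⇒  voxels=126
  2. axis=1 (XZ plane), |mask|=11  ⇒  voxels=46
  3. axis=0 (YZ plane), |mask|=11  ⇒  voxels=17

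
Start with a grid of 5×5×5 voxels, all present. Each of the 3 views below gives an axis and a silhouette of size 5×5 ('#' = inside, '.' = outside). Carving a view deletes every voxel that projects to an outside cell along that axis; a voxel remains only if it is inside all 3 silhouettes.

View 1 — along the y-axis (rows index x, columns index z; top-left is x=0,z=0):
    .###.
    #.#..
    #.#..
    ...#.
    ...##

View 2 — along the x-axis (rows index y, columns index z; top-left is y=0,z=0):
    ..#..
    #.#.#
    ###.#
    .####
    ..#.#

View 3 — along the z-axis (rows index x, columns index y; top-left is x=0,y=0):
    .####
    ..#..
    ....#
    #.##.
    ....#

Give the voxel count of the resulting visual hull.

|visual hull| = 12

initial block: 5^3 = 125
carve view 1 (along y, XZ-mask fill 10/25): 50 voxels remain
carve view 2 (along x, YZ-mask fill 14/25): 28 voxels remain
carve view 3 (along z, XY-mask fill 10/25): 12 voxels remain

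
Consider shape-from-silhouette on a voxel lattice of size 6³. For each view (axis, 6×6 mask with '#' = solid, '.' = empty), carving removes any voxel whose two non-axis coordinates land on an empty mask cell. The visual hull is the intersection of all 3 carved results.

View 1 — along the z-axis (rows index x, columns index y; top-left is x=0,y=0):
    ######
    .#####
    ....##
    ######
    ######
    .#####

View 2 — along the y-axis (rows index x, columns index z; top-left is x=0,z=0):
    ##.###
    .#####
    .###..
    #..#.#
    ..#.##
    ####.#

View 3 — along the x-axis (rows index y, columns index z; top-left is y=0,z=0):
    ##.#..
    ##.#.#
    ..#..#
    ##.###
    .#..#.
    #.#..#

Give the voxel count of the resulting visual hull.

start: 6×6×6 = 216 voxels
after view 1 [z-axis, 30 of 36 cells solid] → remaining = 180
after view 2 [y-axis, 24 of 36 cells solid] → remaining = 122
after view 3 [x-axis, 19 of 36 cells solid] → remaining = 65

voxel count = 65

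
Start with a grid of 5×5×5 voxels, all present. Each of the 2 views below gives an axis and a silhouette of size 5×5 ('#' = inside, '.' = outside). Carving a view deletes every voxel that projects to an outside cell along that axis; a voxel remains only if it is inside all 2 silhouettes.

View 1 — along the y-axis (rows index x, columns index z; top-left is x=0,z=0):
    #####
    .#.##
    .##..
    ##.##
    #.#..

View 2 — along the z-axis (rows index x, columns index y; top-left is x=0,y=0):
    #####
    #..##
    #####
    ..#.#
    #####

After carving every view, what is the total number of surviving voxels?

full grid |V| = 125
after view 1 [y-axis, 16 of 25 cells solid] → remaining = 80
after view 2 [z-axis, 20 of 25 cells solid] → remaining = 62

remaining voxels: 62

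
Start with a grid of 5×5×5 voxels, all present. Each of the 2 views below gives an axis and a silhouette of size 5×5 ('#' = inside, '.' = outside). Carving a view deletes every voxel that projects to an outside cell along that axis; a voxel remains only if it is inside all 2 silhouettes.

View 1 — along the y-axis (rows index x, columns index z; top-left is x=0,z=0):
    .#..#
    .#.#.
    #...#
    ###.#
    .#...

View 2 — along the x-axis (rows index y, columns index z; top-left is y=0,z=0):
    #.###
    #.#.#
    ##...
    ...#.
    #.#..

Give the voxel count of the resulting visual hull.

23 voxels

before carving: 125 voxels (5×5×5)
[1] y-view keeps 11 columns → grid now 55
[2] x-view keeps 12 columns → grid now 23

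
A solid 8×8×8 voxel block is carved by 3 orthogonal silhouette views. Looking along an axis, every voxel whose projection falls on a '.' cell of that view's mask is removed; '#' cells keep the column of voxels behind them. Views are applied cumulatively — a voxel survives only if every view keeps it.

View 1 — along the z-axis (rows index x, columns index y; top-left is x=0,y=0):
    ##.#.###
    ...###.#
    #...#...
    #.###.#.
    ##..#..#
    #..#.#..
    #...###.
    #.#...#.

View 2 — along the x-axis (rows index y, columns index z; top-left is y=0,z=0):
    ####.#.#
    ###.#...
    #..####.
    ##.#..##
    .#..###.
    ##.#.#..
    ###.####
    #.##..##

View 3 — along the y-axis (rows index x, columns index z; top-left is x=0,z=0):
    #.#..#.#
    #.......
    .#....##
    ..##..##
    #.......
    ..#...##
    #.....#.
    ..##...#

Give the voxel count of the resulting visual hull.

full grid |V| = 512
step 1: project along z, AND mask (31/64) → |grid| = 248
step 2: project along x, AND mask (40/64) → |grid| = 159
step 3: project along y, AND mask (21/64) → |grid| = 54

remaining voxels: 54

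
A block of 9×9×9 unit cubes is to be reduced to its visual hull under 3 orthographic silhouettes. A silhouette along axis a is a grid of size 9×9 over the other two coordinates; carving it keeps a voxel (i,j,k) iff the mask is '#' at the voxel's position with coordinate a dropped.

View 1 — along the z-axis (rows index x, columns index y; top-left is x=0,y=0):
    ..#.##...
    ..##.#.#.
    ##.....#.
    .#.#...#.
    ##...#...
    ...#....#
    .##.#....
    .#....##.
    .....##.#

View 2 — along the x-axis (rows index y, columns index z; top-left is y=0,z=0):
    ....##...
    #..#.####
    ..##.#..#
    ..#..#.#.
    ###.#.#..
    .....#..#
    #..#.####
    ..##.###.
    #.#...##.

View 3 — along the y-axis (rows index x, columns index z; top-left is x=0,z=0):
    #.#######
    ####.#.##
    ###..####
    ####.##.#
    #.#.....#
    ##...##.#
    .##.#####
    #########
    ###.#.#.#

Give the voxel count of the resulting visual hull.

remaining voxels: 85

start: 9×9×9 = 729 voxels
V1 z: intersect with XY mask (27 set) -- 243 left
V2 x: intersect with YZ mask (37 set) -- 113 left
V3 y: intersect with XZ mask (59 set) -- 85 left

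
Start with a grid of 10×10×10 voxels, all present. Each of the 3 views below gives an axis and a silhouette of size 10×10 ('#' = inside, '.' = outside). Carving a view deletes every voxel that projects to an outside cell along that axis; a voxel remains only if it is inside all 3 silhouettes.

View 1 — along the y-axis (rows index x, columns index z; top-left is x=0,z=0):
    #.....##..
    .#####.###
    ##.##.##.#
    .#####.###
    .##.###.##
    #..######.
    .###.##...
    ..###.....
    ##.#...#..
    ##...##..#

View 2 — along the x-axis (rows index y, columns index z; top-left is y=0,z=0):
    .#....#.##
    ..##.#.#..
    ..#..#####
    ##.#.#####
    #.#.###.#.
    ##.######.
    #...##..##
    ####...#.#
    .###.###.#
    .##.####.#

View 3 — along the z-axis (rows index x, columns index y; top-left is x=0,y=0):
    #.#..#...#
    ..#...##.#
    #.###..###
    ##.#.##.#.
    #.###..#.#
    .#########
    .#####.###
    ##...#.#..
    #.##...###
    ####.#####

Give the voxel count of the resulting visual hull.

voxel count = 235

full grid |V| = 1000
carve view 1 (along y, XZ-mask fill 57/100): 570 voxels remain
carve view 2 (along x, YZ-mask fill 61/100): 347 voxels remain
carve view 3 (along z, XY-mask fill 63/100): 235 voxels remain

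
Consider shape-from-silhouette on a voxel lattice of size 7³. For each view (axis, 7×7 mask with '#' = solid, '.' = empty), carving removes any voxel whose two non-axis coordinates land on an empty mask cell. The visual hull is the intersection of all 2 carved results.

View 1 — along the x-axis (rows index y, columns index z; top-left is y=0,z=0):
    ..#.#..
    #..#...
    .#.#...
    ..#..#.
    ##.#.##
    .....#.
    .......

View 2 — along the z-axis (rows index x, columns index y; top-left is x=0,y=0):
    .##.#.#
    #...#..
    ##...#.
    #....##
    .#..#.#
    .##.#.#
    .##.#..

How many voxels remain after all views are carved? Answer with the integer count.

before carving: 343 voxels (7×7×7)
step 1: project along x, AND mask (14/49) → |grid| = 98
step 2: project along z, AND mask (22/49) → |grid| = 49

|visual hull| = 49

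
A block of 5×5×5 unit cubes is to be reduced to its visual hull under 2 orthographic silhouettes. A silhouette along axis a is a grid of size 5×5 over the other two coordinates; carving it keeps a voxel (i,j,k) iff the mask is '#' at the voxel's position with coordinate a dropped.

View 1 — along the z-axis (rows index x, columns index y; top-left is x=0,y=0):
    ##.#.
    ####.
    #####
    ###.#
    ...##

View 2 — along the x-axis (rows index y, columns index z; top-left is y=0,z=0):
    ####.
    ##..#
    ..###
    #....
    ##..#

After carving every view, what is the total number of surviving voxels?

initial block: 5^3 = 125
V1 z: intersect with XY mask (18 set) -- 90 left
V2 x: intersect with YZ mask (14 set) -- 50 left

|visual hull| = 50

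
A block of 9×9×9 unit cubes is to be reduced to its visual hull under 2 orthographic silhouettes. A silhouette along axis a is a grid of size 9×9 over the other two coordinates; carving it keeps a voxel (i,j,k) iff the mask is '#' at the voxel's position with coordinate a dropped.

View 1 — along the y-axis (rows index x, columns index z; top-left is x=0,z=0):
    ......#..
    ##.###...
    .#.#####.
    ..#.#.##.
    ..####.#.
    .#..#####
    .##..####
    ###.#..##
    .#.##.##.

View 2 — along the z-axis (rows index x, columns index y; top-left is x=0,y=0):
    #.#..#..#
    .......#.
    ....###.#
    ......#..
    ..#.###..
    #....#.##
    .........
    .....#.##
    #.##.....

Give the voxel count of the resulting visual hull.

114 voxels

initial block: 9^3 = 729
step 1: project along y, AND mask (44/81) → |grid| = 396
step 2: project along z, AND mask (24/81) → |grid| = 114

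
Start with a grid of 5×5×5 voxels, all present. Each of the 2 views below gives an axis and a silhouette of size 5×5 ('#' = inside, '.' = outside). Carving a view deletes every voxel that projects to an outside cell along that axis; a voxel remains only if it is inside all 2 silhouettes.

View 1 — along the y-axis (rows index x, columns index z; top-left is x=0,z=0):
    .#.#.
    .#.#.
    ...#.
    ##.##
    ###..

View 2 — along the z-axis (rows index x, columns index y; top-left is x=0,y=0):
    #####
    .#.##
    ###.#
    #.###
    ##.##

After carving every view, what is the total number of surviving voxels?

before carving: 125 voxels (5×5×5)
V1 y: intersect with XZ mask (12 set) -- 60 left
V2 z: intersect with XY mask (20 set) -- 48 left

|visual hull| = 48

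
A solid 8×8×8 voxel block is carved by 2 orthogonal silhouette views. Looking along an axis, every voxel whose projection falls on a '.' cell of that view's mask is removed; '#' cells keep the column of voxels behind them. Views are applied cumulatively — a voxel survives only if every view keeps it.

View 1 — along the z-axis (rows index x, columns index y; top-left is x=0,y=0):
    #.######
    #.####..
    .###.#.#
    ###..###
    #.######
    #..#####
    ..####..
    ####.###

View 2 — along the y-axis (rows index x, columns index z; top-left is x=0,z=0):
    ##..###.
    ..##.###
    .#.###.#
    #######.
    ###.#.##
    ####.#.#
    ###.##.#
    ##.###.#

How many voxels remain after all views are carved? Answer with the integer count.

initial block: 8^3 = 512
[1] z-view keeps 47 columns → grid now 376
[2] y-view keeps 46 columns → grid now 271

remaining voxels: 271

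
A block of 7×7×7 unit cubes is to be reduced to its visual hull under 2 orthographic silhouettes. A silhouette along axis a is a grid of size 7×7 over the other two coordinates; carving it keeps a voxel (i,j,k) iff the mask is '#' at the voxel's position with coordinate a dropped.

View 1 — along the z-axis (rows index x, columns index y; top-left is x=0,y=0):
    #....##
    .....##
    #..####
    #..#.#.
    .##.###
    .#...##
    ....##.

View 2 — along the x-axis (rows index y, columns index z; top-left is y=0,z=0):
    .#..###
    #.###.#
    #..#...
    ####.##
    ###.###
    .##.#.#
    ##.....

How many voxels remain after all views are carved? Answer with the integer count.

initial block: 7^3 = 343
V1 z: intersect with XY mask (23 set) -- 161 left
V2 x: intersect with YZ mask (29 set) -- 92 left

|visual hull| = 92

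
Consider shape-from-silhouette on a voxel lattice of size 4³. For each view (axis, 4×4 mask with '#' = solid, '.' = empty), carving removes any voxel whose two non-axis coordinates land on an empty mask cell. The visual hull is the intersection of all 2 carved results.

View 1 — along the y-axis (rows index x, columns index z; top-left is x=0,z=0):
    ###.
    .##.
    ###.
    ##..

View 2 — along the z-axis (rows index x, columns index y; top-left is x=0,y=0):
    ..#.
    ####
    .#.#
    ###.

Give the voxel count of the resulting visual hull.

full grid |V| = 64
V1 y: intersect with XZ mask (10 set) -- 40 left
V2 z: intersect with XY mask (10 set) -- 23 left

voxel count = 23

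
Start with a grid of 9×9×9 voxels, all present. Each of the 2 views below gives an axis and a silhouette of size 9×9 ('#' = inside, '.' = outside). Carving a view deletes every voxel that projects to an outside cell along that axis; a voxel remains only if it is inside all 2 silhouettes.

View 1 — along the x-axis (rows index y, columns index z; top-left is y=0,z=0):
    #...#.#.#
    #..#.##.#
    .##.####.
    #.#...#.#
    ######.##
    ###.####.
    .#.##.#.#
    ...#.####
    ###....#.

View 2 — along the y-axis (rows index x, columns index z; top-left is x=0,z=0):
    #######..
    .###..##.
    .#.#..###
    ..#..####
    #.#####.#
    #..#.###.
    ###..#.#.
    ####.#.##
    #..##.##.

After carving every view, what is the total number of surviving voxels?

voxel count = 272

before carving: 729 voxels (9×9×9)
  1. axis=0 (YZ plane), |mask|=48  ⇒  voxels=432
  2. axis=1 (XZ plane), |mask|=51  ⇒  voxels=272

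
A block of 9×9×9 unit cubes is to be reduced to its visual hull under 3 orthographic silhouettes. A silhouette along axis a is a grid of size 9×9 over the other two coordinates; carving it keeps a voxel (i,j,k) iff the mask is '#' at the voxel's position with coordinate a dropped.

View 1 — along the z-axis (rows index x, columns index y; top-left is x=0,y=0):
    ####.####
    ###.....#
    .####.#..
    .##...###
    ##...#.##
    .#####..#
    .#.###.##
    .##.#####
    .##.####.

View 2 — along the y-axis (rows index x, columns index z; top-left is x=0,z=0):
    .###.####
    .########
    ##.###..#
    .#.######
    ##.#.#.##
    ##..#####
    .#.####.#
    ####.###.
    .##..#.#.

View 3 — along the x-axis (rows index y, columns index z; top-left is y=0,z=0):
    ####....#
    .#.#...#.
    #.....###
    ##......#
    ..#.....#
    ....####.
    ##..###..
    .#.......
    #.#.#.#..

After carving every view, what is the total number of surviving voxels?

voxel count = 125

full grid |V| = 729
carve view 1 (along z, XY-mask fill 52/81): 468 voxels remain
carve view 2 (along y, XZ-mask fill 58/81): 334 voxels remain
carve view 3 (along x, YZ-mask fill 31/81): 125 voxels remain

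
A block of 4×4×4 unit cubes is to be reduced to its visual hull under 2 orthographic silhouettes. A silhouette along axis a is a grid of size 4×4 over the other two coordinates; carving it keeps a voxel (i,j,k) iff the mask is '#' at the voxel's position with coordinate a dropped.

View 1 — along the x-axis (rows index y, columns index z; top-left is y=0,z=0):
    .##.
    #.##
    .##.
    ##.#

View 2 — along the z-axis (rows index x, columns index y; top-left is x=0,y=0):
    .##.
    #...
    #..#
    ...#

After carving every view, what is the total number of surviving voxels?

15 voxels

initial block: 4^3 = 64
  1. axis=0 (YZ plane), |mask|=10  ⇒  voxels=40
  2. axis=2 (XY plane), |mask|=6  ⇒  voxels=15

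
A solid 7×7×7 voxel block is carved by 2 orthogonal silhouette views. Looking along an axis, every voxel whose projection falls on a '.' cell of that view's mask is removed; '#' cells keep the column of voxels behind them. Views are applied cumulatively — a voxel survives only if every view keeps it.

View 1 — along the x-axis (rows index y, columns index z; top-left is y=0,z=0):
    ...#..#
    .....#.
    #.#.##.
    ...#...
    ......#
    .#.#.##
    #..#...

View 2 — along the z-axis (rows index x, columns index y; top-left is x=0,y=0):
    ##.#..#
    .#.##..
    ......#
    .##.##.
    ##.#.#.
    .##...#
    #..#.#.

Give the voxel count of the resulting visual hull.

|visual hull| = 43

initial block: 7^3 = 343
  1. axis=0 (YZ plane), |mask|=15  ⇒  voxels=105
  2. axis=2 (XY plane), |mask|=22  ⇒  voxels=43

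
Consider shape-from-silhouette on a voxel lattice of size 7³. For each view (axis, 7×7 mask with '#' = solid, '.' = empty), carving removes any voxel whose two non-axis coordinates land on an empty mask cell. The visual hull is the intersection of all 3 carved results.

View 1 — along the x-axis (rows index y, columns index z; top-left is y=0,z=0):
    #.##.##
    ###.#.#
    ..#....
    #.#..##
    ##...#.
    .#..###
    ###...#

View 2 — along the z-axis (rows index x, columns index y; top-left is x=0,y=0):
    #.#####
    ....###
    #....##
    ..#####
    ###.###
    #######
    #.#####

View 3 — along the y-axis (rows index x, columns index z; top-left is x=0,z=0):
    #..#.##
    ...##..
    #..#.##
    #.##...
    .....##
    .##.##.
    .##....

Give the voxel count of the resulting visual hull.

initial block: 7^3 = 343
step 1: project along x, AND mask (26/49) → |grid| = 182
step 2: project along z, AND mask (36/49) → |grid| = 130
step 3: project along y, AND mask (21/49) → |grid| = 57

voxel count = 57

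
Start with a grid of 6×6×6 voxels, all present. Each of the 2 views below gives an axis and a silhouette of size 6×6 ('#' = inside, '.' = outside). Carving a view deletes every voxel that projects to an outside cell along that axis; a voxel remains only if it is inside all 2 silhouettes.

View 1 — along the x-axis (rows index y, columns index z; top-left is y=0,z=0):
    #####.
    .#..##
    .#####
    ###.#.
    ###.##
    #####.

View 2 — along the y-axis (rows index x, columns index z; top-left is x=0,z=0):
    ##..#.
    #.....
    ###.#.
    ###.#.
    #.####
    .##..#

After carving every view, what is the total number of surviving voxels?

before carving: 216 voxels (6×6×6)
after view 1 [x-axis, 27 of 36 cells solid] → remaining = 162
after view 2 [y-axis, 20 of 36 cells solid] → remaining = 97

voxel count = 97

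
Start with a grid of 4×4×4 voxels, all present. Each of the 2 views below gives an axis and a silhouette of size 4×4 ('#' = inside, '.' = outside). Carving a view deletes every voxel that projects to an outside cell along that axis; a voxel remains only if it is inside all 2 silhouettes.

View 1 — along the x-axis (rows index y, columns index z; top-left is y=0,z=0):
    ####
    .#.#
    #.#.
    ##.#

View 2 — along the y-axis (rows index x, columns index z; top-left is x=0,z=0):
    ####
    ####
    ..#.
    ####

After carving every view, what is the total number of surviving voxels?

35 voxels

initial block: 4^3 = 64
V1 x: intersect with YZ mask (11 set) -- 44 left
V2 y: intersect with XZ mask (13 set) -- 35 left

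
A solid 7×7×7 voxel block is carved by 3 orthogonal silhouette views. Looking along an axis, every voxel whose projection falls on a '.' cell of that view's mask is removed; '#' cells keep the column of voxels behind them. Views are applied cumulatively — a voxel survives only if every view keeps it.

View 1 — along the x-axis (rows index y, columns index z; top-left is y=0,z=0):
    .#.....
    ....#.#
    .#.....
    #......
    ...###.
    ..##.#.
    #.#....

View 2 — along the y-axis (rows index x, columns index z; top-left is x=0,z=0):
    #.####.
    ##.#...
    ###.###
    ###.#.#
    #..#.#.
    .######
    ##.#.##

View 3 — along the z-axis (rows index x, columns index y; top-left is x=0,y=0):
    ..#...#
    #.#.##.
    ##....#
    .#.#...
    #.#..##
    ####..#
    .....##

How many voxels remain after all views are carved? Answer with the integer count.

full grid |V| = 343
step 1: project along x, AND mask (13/49) → |grid| = 91
step 2: project along y, AND mask (33/49) → |grid| = 62
step 3: project along z, AND mask (22/49) → |grid| = 25

remaining voxels: 25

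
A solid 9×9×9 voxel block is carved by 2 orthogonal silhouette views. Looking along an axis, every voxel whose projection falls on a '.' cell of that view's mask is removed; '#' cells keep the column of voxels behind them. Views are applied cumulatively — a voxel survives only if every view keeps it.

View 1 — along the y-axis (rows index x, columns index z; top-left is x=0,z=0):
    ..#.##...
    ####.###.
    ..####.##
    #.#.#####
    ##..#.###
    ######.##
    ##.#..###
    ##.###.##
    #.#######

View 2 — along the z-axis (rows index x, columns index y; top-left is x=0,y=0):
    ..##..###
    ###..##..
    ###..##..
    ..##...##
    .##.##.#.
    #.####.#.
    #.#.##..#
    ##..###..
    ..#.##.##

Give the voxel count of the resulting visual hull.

voxel count = 291

before carving: 729 voxels (9×9×9)
carve view 1 (along y, XZ-mask fill 58/81): 522 voxels remain
carve view 2 (along z, XY-mask fill 45/81): 291 voxels remain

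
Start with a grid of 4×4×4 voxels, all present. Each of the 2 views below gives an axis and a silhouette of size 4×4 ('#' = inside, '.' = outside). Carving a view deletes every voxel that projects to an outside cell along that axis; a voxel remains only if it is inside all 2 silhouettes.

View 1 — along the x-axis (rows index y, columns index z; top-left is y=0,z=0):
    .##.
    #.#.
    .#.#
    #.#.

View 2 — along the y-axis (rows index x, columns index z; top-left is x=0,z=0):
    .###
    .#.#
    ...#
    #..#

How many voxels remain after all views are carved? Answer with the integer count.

start: 4×4×4 = 64 voxels
[1] x-view keeps 8 columns → grid now 32
[2] y-view keeps 8 columns → grid now 13

remaining voxels: 13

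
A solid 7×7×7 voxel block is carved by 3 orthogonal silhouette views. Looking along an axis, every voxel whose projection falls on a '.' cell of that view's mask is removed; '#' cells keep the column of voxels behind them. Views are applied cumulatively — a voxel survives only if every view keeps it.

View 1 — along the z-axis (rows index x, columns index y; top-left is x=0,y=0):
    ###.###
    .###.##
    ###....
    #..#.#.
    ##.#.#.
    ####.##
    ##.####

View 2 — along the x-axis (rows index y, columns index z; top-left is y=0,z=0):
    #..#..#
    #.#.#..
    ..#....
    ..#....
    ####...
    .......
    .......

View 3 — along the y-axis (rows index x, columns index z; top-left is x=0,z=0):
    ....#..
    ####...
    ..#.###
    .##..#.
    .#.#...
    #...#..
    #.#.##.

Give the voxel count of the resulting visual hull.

|visual hull| = 21

full grid |V| = 343
step 1: project along z, AND mask (33/49) → |grid| = 231
step 2: project along x, AND mask (12/49) → |grid| = 53
step 3: project along y, AND mask (20/49) → |grid| = 21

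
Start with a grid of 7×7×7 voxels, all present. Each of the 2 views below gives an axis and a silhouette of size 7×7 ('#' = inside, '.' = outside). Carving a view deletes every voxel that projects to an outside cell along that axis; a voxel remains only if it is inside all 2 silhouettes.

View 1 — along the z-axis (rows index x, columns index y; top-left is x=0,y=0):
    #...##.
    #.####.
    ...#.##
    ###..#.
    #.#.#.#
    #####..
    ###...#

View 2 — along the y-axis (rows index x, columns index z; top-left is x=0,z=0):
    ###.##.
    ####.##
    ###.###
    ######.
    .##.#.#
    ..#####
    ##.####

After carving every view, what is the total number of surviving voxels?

voxel count = 152

initial block: 7^3 = 343
after view 1 [z-axis, 28 of 49 cells solid] → remaining = 196
after view 2 [y-axis, 38 of 49 cells solid] → remaining = 152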